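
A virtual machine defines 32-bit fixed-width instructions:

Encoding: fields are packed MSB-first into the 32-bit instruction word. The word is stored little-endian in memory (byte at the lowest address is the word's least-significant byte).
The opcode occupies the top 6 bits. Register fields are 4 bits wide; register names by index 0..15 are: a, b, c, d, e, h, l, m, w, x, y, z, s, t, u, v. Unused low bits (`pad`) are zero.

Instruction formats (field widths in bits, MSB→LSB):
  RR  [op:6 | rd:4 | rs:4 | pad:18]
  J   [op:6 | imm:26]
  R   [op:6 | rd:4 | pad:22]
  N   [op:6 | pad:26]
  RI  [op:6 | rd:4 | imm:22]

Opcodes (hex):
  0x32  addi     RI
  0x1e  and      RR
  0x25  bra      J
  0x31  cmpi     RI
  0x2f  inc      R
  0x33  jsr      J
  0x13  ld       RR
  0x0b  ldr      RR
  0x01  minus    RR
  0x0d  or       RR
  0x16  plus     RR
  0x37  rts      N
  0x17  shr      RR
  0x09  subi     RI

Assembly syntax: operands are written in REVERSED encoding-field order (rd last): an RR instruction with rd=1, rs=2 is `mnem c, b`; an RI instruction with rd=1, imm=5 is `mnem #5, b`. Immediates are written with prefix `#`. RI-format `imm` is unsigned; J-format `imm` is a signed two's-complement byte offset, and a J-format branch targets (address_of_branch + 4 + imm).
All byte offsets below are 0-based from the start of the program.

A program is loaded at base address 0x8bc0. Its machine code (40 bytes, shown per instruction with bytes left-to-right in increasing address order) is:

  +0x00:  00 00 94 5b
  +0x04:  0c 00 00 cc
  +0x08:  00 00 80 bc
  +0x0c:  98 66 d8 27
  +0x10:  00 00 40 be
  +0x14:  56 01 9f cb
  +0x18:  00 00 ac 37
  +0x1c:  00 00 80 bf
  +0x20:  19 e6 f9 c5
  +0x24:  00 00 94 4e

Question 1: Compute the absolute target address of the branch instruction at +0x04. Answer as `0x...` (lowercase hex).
0x8bd4

[04] 0c 00 00 cc → 0xcc00000c
  top 6b → 0x33 → jsr [J]
  imm: (w>>0)&0x3ffffff=0xc → #12
  target = base 0x8bc0 + off 0x04 + 4 + imm 12 = 0x8bd4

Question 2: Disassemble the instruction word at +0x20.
cmpi #3794457, m

@+20  little-endian(19 e6 f9 c5) = 0xc5f9e619
  opcode bits[31:26]=0x31: cmpi/RI
  rd@[25:22]=0x7 ⇒ m
  imm@[21:0]=0x39e619 ⇒ #3794457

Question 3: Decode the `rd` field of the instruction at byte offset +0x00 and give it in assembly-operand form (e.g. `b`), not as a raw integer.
u

@+00  little-endian(00 00 94 5b) = 0x5b940000
  op=0x5b940000>>26=0x16 ⇒ plus (RR)
  [25:22] rd=14 = u
  [21:18] rs=5 = h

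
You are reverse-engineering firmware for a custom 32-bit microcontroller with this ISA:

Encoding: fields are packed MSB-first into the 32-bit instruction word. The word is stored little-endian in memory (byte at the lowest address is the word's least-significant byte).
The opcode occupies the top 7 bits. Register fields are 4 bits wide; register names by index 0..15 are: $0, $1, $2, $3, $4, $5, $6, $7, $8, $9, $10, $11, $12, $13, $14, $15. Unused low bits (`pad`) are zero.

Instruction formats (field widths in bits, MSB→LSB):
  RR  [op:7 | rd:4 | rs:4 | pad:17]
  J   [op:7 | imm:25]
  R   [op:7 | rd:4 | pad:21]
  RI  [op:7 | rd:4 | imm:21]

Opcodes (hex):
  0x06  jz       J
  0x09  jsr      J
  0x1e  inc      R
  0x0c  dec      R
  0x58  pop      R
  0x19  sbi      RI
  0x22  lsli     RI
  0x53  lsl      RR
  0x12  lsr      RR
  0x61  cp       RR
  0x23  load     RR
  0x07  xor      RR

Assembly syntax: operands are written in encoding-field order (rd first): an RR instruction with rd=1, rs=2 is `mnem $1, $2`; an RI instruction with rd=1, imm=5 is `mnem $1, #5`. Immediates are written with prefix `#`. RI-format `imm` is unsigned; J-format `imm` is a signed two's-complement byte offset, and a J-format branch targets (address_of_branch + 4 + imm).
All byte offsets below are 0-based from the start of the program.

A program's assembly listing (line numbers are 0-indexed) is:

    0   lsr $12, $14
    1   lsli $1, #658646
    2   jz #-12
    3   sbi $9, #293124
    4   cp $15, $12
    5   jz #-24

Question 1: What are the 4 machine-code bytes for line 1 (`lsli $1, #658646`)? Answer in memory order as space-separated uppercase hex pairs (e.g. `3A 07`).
D6 0C 2A 44

L1: lsli op=0x22:7|rd=1:4|imm=658646:21 ⇒ 0x442a0cd6 ⇒ little d6 0c 2a 44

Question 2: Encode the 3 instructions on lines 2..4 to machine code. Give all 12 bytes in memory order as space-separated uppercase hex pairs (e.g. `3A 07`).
F4 FF FF 0D 04 79 24 33 00 00 F8 C3

line 2 (jz): pack op=0x6:7|imm=-12:25 = 0x0dfffff4; little→ f4 ff ff 0d
line 3 (sbi): pack op=0x19:7|rd=9:4|imm=293124:21 = 0x33247904; little→ 04 79 24 33
line 4 (cp): pack op=0x61:7|rd=15:4|rs=12:4|pad=0:17 = 0xc3f80000; little→ 00 00 f8 c3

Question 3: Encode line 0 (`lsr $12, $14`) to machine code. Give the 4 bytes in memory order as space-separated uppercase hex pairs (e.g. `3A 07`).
line 0 (lsr): pack op=0x12:7|rd=12:4|rs=14:4|pad=0:17 = 0x259c0000; little→ 00 00 9c 25

00 00 9C 25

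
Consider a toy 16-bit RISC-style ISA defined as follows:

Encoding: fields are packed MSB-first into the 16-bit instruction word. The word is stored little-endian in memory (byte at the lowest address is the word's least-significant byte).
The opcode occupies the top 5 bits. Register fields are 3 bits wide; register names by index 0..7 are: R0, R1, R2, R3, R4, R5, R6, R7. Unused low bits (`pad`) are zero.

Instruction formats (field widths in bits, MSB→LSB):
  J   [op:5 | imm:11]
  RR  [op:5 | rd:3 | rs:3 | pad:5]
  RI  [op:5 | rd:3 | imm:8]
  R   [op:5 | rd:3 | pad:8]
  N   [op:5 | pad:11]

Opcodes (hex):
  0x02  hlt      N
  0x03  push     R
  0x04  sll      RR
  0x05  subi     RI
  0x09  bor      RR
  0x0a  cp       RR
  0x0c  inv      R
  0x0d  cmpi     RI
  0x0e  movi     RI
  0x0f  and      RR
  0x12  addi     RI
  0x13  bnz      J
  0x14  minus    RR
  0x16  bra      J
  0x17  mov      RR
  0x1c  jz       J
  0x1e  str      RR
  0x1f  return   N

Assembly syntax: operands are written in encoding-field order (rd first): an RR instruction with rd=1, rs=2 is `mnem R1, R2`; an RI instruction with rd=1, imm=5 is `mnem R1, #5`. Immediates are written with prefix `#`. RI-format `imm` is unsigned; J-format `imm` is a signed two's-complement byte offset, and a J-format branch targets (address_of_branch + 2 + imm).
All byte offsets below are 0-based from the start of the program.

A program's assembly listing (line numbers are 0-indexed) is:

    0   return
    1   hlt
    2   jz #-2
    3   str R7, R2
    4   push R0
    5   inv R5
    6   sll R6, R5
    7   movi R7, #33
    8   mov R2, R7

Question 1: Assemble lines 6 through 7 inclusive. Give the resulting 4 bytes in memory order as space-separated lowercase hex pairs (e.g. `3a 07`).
line 6 (sll): pack op=0x4:5|rd=6:3|rs=5:3|pad=0:5 = 0x26a0; little→ a0 26
line 7 (movi): pack op=0xe:5|rd=7:3|imm=33:8 = 0x7721; little→ 21 77

a0 26 21 77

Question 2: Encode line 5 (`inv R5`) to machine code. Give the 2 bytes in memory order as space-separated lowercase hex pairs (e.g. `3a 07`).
00 65

line 5 (inv): pack op=0xc:5|rd=5:3|pad=0:8 = 0x6500; little→ 00 65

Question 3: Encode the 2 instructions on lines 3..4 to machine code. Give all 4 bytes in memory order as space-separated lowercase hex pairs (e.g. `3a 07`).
3. str fields op=0x1e:5|rd=7:3|rs=2:3|pad=0:5 → word f740h → 40 f7
4. push fields op=0x3:5|rd=0:3|pad=0:8 → word 1800h → 00 18

40 f7 00 18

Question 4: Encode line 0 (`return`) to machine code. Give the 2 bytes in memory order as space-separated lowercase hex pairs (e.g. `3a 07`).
L0: return op=0x1f:5|pad=0:11 ⇒ 0xf800 ⇒ little 00 f8

00 f8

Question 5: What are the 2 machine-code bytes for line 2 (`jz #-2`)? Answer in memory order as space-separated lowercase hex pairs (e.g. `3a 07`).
fe e7

line 2 (jz): pack op=0x1c:5|imm=-2:11 = 0xe7fe; little→ fe e7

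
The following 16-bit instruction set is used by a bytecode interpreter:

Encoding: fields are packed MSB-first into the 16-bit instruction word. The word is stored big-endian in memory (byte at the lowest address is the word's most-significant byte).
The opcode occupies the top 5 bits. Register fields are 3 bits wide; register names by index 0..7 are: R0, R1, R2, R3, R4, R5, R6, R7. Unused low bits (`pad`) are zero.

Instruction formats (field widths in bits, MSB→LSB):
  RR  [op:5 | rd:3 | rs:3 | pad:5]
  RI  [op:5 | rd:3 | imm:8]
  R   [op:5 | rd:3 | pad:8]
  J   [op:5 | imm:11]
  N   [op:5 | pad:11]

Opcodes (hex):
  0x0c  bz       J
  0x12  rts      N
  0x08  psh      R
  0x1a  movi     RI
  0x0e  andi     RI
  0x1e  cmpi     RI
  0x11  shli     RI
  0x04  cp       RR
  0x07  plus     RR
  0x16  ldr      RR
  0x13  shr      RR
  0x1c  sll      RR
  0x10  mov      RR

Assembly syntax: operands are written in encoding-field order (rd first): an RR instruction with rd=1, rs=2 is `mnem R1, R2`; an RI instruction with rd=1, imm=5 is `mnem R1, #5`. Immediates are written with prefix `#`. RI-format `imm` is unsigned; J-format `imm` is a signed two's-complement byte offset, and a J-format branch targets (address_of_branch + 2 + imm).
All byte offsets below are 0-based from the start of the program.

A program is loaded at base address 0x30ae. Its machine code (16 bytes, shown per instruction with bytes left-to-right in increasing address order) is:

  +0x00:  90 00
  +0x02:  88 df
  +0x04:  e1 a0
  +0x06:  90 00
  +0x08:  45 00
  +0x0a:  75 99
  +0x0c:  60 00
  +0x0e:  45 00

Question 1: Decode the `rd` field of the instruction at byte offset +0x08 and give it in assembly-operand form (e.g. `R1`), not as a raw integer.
R5

+0x08: 45 00 ⇒ word 0x4500 (big)
  top 5b → 0x8 → psh [R]
  rd@[10:8]=0x5 ⇒ R5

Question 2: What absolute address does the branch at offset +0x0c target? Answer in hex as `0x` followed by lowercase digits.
+0x0c: 60 00 ⇒ word 0x6000 (big)
  top 5b → 0xc → bz [J]
  imm@[10:0]=0x0 ⇒ #0
  target = base 0x30ae + off 0x0c + 2 + imm 0 = 0x30bc

0x30bc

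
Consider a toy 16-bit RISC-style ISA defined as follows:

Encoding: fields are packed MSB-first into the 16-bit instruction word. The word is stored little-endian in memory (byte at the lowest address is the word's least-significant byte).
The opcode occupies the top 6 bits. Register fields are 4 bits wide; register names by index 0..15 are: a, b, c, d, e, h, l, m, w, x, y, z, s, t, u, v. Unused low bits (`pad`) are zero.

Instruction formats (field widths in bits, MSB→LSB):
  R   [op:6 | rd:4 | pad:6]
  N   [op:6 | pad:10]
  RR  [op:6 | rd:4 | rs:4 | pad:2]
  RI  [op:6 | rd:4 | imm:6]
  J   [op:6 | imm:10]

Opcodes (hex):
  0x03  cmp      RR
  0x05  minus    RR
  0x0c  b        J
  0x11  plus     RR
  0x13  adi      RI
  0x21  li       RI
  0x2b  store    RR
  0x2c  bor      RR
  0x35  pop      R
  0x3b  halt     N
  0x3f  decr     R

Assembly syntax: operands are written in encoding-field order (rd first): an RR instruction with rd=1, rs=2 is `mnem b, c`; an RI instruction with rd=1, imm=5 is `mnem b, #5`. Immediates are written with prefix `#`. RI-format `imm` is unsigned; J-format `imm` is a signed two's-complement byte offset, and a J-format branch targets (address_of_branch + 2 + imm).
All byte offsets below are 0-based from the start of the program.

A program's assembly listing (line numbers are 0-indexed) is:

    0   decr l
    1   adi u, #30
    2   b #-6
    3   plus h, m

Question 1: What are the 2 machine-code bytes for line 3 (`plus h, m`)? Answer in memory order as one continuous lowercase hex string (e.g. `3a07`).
5c45

L3: plus op=0x11:6|rd=5:4|rs=7:4|pad=0:2 ⇒ 0x455c ⇒ little 5c 45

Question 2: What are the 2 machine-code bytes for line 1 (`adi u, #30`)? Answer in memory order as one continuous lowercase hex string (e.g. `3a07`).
9e4f

line 1 (adi): pack op=0x13:6|rd=14:4|imm=30:6 = 0x4f9e; little→ 9e 4f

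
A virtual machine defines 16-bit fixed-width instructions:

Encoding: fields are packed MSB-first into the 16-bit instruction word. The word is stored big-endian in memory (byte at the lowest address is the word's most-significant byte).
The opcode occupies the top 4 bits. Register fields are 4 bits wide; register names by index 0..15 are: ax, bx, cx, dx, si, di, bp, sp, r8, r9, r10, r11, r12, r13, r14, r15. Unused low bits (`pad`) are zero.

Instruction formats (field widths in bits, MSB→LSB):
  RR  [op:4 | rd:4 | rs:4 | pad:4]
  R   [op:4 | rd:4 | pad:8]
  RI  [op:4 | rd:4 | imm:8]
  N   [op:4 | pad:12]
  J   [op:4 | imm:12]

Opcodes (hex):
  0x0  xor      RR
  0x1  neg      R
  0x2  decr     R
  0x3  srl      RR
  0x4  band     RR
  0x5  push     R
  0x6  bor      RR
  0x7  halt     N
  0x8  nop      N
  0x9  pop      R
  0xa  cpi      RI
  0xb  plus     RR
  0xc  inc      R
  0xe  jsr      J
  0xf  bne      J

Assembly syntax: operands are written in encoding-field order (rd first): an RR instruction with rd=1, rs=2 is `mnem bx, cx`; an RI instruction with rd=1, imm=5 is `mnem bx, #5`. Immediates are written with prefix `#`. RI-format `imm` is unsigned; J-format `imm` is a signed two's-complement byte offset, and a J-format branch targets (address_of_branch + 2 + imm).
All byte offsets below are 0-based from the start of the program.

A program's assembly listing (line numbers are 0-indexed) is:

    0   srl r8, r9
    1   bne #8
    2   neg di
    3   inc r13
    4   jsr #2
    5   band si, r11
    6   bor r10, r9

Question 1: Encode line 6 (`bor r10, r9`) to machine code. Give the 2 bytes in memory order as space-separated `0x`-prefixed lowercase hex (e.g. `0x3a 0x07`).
L6: bor op=0x6:4|rd=10:4|rs=9:4|pad=0:4 ⇒ 0x6a90 ⇒ big 6a 90

0x6a 0x90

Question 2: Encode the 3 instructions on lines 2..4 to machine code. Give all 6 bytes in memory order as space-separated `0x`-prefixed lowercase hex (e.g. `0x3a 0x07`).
0x15 0x00 0xcd 0x00 0xe0 0x02

L2: neg op=0x1:4|rd=5:4|pad=0:8 ⇒ 0x1500 ⇒ big 15 00
L3: inc op=0xc:4|rd=13:4|pad=0:8 ⇒ 0xcd00 ⇒ big cd 00
L4: jsr op=0xe:4|imm=2:12 ⇒ 0xe002 ⇒ big e0 02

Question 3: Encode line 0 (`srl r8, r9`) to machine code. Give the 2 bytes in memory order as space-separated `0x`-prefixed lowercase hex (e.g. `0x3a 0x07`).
0x38 0x90

line 0 (srl): pack op=0x3:4|rd=8:4|rs=9:4|pad=0:4 = 0x3890; big→ 38 90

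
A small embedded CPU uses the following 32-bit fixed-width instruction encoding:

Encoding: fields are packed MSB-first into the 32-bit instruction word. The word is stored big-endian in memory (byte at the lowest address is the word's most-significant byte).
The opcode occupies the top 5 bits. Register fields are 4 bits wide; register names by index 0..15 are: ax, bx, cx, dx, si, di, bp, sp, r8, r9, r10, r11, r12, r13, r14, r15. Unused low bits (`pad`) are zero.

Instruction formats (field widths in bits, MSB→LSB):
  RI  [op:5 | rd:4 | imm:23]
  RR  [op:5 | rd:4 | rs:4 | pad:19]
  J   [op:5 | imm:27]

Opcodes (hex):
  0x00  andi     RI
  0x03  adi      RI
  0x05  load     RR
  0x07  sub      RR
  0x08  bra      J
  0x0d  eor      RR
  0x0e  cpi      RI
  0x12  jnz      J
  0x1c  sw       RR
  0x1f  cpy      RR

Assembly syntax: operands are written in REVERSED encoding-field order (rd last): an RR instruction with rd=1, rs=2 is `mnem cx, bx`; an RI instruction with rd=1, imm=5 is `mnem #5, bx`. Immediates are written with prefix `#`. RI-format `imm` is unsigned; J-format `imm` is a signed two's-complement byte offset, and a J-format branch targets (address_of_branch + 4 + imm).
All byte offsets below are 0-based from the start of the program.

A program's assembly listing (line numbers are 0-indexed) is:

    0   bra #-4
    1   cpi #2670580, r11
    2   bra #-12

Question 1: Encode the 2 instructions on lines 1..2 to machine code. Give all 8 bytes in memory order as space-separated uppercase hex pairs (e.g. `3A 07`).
1. cpi fields op=0xe:5|rd=11:4|imm=2670580:23 → word 75a8bff4h → 75 a8 bf f4
2. bra fields op=0x8:5|imm=-12:27 → word 47fffff4h → 47 ff ff f4

75 A8 BF F4 47 FF FF F4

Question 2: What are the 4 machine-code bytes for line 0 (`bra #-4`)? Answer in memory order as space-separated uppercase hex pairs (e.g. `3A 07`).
47 FF FF FC

line 0 (bra): pack op=0x8:5|imm=-4:27 = 0x47fffffc; big→ 47 ff ff fc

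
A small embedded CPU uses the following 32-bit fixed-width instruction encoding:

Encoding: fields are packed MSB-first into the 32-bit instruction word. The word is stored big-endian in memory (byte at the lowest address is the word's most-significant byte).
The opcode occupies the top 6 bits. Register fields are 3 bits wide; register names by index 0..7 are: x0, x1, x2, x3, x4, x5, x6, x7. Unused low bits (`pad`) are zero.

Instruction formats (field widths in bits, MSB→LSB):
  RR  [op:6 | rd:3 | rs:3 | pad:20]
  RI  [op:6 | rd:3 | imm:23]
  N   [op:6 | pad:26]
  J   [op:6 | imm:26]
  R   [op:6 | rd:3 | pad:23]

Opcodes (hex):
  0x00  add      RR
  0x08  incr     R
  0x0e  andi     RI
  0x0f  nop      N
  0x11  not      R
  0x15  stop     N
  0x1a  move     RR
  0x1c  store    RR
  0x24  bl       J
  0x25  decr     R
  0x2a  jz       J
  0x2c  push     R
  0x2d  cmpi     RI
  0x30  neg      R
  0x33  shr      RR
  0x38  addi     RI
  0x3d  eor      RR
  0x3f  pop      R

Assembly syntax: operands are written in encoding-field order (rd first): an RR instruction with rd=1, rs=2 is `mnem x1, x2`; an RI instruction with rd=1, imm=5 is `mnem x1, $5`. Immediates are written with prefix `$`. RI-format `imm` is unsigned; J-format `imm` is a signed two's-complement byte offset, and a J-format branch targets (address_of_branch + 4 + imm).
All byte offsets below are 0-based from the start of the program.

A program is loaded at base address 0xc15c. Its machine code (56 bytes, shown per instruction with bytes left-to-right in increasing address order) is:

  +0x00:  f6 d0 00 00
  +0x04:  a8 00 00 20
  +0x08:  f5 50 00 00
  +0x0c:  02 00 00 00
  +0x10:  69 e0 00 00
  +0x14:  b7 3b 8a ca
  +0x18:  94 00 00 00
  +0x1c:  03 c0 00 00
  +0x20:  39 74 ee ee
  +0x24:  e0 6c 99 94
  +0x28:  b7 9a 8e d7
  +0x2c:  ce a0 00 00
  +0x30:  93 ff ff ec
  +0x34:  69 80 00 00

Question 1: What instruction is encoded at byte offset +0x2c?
shr x5, x2

+0x2c: ce a0 00 00 ⇒ word 0xcea00000 (big)
  opcode bits[31:26]=0x33: shr/RR
  rd: (w>>23)&0x7=0x5 → x5
  rs: (w>>20)&0x7=0x2 → x2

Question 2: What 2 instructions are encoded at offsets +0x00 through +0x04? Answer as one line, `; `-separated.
eor x5, x5; jz $32

off 0x00: read f6 d0 00 00 as big → 0xf6d00000
  opcode bits[31:26]=0x3d: eor/RR
  [25:23] rd=5 = x5
  [22:20] rs=5 = x5
off 0x04: read a8 00 00 20 as big → 0xa8000020
  opcode bits[31:26]=0x2a: jz/J
  [25:0] imm=32 = $32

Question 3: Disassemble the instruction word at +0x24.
off 0x24: read e0 6c 99 94 as big → 0xe06c9994
  op=0xe06c9994>>26=0x38 ⇒ addi (RI)
  [25:23] rd=0 = x0
  [22:0] imm=7117204 = $7117204

addi x0, $7117204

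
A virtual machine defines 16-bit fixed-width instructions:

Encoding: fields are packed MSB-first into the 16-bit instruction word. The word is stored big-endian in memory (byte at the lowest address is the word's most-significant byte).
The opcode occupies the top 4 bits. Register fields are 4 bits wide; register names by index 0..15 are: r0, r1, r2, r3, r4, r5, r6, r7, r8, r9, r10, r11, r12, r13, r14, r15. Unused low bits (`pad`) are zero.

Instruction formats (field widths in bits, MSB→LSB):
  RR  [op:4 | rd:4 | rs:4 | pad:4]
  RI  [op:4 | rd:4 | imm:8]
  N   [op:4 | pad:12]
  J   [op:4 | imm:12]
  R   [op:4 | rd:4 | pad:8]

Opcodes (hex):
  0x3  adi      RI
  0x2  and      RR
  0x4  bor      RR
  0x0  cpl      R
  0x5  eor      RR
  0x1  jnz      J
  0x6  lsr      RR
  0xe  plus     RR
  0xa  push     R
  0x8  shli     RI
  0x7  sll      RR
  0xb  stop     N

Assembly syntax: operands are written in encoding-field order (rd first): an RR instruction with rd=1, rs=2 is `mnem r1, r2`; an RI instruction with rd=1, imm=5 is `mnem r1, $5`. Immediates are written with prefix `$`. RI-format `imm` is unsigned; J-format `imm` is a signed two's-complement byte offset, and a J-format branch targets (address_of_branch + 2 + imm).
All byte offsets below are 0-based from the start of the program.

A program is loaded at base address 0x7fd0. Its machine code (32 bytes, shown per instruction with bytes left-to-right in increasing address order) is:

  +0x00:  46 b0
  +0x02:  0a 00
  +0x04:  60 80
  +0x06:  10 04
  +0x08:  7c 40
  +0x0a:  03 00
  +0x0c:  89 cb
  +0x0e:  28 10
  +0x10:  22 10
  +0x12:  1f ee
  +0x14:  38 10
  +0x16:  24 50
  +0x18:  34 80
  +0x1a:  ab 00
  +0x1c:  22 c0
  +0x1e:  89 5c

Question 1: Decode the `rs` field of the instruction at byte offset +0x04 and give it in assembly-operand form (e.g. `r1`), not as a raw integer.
r8

[04] 60 80 → 0x6080
  opcode bits[15:12]=0x6: lsr/RR
  rd@[11:8]=0x0 ⇒ r0
  rs@[7:4]=0x8 ⇒ r8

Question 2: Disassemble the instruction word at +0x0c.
@+0c  big-endian(89 cb) = 0x89cb
  opcode bits[15:12]=0x8: shli/RI
  rd: (w>>8)&0xf=0x9 → r9
  imm: (w>>0)&0xff=0xcb → $203

shli r9, $203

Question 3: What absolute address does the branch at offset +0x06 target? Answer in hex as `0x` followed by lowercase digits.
0x7fdc

off 0x06: read 10 04 as big → 0x1004
  top 4b → 0x1 → jnz [J]
  imm@[11:0]=0x4 ⇒ $4
  target = base 0x7fd0 + off 0x06 + 2 + imm 4 = 0x7fdc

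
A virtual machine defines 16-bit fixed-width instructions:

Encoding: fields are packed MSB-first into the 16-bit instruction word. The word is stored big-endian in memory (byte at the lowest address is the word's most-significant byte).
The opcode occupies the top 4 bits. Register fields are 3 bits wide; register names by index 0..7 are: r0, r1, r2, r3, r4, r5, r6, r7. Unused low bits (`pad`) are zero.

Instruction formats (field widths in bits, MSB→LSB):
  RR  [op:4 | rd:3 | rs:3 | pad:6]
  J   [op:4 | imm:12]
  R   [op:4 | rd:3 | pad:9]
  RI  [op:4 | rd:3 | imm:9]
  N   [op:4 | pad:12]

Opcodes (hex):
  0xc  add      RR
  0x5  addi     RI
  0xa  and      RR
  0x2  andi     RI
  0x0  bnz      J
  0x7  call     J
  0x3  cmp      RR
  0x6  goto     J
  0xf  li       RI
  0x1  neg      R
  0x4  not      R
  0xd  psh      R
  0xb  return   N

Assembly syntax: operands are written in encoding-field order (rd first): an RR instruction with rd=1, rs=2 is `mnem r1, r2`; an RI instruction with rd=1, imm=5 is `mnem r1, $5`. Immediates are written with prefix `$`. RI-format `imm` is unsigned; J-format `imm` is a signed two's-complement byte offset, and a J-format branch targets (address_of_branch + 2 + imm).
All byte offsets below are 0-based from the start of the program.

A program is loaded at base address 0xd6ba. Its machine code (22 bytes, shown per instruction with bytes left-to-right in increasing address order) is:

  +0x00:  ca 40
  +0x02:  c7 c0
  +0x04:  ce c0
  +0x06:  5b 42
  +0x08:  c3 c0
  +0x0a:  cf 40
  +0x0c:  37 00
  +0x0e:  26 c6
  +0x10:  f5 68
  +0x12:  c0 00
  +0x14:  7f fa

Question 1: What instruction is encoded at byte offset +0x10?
+0x10: f5 68 ⇒ word 0xf568 (big)
  top 4b → 0xf → li [RI]
  rd: (w>>9)&0x7=0x2 → r2
  imm: (w>>0)&0x1ff=0x168 → $360

li r2, $360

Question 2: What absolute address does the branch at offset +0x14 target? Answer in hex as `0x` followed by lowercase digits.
+0x14: 7f fa ⇒ word 0x7ffa (big)
  opcode bits[15:12]=0x7: call/J
  [11:0] imm=4090 (s12→-6) = $-6
  target = base 0xd6ba + off 0x14 + 2 + imm -6 = 0xd6ca

0xd6ca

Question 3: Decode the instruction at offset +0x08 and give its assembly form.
off 0x08: read c3 c0 as big → 0xc3c0
  opcode bits[15:12]=0xc: add/RR
  rd@[11:9]=0x1 ⇒ r1
  rs@[8:6]=0x7 ⇒ r7

add r1, r7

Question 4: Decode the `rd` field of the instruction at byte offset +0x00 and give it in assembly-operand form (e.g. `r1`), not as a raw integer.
r5

@+00  big-endian(ca 40) = 0xca40
  top 4b → 0xc → add [RR]
  [11:9] rd=5 = r5
  [8:6] rs=1 = r1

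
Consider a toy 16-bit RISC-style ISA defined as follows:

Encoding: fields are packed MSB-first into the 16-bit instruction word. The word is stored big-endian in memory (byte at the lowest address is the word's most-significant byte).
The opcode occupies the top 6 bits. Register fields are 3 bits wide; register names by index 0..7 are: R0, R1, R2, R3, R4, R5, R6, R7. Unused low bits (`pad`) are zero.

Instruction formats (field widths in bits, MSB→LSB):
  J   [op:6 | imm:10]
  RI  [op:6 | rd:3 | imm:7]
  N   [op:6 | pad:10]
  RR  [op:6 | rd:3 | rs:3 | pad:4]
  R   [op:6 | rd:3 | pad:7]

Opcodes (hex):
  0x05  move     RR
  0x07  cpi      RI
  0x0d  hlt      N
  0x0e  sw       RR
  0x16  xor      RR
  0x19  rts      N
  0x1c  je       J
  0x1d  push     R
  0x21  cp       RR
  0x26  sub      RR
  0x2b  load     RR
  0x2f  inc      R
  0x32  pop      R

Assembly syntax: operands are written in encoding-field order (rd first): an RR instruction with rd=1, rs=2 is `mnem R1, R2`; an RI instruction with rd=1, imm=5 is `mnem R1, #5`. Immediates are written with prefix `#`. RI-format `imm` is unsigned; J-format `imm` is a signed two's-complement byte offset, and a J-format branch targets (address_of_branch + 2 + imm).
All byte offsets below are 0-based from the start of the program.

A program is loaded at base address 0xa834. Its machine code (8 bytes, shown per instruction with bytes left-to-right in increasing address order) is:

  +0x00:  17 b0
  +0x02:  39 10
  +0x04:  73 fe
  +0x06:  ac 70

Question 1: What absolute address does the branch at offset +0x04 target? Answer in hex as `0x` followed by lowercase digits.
off 0x04: read 73 fe as big → 0x73fe
  top 6b → 0x1c → je [J]
  imm: (w>>0)&0x3ff=0x3fe (s10→-2) → #-2
  target = base 0xa834 + off 0x04 + 2 + imm -2 = 0xa838

0xa838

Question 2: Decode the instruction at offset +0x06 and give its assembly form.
load R0, R7

@+06  big-endian(ac 70) = 0xac70
  op=0xac70>>10=0x2b ⇒ load (RR)
  rd: (w>>7)&0x7=0x0 → R0
  rs: (w>>4)&0x7=0x7 → R7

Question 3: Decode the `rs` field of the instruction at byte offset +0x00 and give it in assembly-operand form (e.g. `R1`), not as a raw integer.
[00] 17 b0 → 0x17b0
  op=0x17b0>>10=0x5 ⇒ move (RR)
  [9:7] rd=7 = R7
  [6:4] rs=3 = R3

R3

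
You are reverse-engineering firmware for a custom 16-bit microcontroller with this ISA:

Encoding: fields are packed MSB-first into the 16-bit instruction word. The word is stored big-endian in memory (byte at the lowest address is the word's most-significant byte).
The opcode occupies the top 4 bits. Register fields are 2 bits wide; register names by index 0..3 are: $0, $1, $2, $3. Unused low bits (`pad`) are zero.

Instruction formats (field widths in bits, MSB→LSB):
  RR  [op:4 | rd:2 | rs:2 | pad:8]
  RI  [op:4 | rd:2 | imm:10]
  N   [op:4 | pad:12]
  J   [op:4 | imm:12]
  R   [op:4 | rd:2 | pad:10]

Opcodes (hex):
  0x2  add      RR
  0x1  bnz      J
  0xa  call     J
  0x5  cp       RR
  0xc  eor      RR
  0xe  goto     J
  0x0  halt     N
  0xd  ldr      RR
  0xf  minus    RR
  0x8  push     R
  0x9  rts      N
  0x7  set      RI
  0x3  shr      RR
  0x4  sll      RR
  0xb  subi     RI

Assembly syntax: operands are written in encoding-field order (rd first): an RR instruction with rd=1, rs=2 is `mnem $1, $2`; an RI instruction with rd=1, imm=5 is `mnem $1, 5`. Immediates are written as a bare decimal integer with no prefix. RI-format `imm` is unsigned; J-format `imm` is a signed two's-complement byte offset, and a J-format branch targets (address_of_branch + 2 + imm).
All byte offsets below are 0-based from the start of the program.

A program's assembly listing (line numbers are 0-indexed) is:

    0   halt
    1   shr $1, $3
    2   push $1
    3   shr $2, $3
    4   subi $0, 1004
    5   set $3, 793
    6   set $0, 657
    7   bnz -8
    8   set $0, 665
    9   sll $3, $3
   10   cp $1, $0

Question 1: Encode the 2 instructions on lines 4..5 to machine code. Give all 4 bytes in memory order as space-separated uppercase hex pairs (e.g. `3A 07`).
4. subi fields op=0xb:4|rd=0:2|imm=1004:10 → word b3ech → b3 ec
5. set fields op=0x7:4|rd=3:2|imm=793:10 → word 7f19h → 7f 19

B3 EC 7F 19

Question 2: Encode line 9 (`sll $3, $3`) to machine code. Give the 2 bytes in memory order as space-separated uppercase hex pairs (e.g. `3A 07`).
4F 00

line 9 (sll): pack op=0x4:4|rd=3:2|rs=3:2|pad=0:8 = 0x4f00; big→ 4f 00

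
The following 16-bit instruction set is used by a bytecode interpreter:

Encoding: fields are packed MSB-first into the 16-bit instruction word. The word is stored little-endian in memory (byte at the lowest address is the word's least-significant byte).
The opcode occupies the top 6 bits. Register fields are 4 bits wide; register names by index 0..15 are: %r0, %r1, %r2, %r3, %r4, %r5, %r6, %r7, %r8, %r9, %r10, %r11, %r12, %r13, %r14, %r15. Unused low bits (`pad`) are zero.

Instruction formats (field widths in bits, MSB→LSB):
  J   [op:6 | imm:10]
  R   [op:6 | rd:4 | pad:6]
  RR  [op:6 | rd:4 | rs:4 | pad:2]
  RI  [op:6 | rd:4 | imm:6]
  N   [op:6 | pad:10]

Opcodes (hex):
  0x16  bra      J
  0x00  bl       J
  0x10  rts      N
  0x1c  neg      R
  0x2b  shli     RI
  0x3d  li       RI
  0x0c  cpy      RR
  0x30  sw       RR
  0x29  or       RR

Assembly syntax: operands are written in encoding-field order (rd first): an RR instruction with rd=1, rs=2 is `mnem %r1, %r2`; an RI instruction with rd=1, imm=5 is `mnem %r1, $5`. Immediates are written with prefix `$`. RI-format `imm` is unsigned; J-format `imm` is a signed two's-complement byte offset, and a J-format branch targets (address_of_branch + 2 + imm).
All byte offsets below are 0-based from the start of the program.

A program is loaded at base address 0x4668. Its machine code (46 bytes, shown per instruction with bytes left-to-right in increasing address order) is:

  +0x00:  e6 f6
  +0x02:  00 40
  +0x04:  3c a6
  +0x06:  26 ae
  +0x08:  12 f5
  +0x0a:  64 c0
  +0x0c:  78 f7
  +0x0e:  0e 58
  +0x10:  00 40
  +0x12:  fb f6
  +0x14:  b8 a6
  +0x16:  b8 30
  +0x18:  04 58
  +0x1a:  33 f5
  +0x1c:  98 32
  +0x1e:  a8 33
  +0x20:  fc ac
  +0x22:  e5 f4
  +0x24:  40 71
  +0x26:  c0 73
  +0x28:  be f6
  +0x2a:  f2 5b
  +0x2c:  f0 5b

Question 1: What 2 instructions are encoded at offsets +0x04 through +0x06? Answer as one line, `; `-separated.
or %r8, %r15; shli %r8, $38

+0x04: 3c a6 ⇒ word 0xa63c (little)
  opcode bits[15:10]=0x29: or/RR
  rd: (w>>6)&0xf=0x8 → %r8
  rs: (w>>2)&0xf=0xf → %r15
+0x06: 26 ae ⇒ word 0xae26 (little)
  opcode bits[15:10]=0x2b: shli/RI
  rd: (w>>6)&0xf=0x8 → %r8
  imm: (w>>0)&0x3f=0x26 → $38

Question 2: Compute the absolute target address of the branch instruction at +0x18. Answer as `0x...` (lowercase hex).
[18] 04 58 → 0x5804
  op=0x5804>>10=0x16 ⇒ bra (J)
  imm@[9:0]=0x4 ⇒ $4
  target = base 0x4668 + off 0x18 + 2 + imm 4 = 0x4686

0x4686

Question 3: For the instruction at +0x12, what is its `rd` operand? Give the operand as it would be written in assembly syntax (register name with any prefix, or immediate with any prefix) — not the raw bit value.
off 0x12: read fb f6 as little → 0xf6fb
  op=0xf6fb>>10=0x3d ⇒ li (RI)
  [9:6] rd=11 = %r11
  [5:0] imm=59 = $59

%r11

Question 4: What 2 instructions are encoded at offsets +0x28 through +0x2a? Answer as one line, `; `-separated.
li %r10, $62; bra $-14

@+28  little-endian(be f6) = 0xf6be
  op=0xf6be>>10=0x3d ⇒ li (RI)
  rd@[9:6]=0xa ⇒ %r10
  imm@[5:0]=0x3e ⇒ $62
@+2a  little-endian(f2 5b) = 0x5bf2
  op=0x5bf2>>10=0x16 ⇒ bra (J)
  imm@[9:0]=0x3f2 (s10→-14) ⇒ $-14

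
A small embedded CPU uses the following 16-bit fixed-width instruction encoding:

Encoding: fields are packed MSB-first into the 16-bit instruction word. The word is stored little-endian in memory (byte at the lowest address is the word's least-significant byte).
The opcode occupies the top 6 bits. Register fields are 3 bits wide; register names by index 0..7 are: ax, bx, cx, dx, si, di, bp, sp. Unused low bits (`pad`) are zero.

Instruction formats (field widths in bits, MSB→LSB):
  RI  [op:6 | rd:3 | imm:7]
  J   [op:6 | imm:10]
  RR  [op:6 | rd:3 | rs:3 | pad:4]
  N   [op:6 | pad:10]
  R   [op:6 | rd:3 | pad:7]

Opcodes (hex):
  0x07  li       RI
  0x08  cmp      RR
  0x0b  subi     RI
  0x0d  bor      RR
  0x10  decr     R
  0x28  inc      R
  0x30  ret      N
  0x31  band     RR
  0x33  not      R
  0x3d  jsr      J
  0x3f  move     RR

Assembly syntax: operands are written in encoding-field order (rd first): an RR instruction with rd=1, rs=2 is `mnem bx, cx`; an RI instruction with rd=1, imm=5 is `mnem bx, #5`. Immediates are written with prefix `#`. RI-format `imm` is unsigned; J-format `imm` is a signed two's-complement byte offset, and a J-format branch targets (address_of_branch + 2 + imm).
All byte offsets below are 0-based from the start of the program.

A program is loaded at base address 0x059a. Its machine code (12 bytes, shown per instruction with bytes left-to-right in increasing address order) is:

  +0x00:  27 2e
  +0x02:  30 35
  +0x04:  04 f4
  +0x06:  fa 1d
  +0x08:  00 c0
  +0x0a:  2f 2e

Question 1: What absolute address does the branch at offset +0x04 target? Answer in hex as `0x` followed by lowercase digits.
0x05a4

off 0x04: read 04 f4 as little → 0xf404
  opcode bits[15:10]=0x3d: jsr/J
  [9:0] imm=4 = #4
  target = base 0x059a + off 0x04 + 2 + imm 4 = 0x05a4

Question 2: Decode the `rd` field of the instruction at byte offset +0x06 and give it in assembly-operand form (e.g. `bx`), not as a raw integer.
dx

[06] fa 1d → 0x1dfa
  op=0x1dfa>>10=0x7 ⇒ li (RI)
  [9:7] rd=3 = dx
  [6:0] imm=122 = #122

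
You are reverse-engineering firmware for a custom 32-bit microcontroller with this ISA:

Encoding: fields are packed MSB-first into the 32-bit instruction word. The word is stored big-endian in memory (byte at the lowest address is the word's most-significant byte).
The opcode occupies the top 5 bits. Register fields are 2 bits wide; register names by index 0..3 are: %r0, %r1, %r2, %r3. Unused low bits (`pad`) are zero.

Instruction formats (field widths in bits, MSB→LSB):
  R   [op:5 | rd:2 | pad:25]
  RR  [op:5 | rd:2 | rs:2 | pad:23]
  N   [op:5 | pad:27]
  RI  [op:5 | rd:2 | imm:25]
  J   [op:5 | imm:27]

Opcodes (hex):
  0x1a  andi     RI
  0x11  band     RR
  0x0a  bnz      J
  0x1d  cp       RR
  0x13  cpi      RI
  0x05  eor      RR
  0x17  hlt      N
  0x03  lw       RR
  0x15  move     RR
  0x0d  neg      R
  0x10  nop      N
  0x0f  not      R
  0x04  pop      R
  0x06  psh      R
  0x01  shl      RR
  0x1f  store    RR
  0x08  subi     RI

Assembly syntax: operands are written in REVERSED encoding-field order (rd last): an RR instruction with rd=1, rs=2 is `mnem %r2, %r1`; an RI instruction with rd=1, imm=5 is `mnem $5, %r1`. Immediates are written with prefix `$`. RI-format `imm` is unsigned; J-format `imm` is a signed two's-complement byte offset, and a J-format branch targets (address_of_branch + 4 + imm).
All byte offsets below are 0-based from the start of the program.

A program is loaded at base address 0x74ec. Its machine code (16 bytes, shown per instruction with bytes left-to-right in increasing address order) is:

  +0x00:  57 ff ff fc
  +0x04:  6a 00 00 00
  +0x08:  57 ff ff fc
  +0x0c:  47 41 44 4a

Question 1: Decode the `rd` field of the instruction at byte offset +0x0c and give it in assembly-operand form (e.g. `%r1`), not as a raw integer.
%r3

+0x0c: 47 41 44 4a ⇒ word 0x4741444a (big)
  opcode bits[31:27]=0x8: subi/RI
  rd: (w>>25)&0x3=0x3 → %r3
  imm: (w>>0)&0x1ffffff=0x141444a → $21054538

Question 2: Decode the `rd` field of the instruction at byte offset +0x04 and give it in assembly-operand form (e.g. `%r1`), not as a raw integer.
off 0x04: read 6a 00 00 00 as big → 0x6a000000
  top 5b → 0xd → neg [R]
  [26:25] rd=1 = %r1

%r1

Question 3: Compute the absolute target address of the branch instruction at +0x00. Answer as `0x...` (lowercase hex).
+0x00: 57 ff ff fc ⇒ word 0x57fffffc (big)
  opcode bits[31:27]=0xa: bnz/J
  [26:0] imm=134217724 (s27→-4) = $-4
  target = base 0x74ec + off 0x00 + 4 + imm -4 = 0x74ec

0x74ec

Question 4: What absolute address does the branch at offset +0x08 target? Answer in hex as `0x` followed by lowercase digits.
0x74f4

+0x08: 57 ff ff fc ⇒ word 0x57fffffc (big)
  op=0x57fffffc>>27=0xa ⇒ bnz (J)
  imm@[26:0]=0x7fffffc (s27→-4) ⇒ $-4
  target = base 0x74ec + off 0x08 + 4 + imm -4 = 0x74f4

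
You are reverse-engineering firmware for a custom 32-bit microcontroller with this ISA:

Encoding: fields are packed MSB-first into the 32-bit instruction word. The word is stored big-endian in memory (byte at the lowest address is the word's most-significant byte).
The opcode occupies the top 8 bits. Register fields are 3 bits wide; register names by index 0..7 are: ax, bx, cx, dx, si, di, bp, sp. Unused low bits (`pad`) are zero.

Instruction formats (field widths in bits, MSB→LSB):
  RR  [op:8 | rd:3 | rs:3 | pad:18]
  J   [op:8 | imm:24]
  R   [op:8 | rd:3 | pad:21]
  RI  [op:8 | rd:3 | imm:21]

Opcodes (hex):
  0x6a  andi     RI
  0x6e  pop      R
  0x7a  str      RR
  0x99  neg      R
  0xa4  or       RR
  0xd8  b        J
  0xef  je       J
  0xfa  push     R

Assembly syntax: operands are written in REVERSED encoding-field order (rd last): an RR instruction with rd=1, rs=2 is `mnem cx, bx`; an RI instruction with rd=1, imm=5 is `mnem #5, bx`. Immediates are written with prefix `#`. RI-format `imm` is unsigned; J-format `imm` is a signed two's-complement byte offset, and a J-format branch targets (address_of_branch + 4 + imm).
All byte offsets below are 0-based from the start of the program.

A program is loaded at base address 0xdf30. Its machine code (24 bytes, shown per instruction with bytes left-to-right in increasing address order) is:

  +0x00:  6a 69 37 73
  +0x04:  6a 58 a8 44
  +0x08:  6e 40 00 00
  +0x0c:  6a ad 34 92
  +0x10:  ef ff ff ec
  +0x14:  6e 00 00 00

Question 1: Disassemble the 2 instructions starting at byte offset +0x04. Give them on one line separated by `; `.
off 0x04: read 6a 58 a8 44 as big → 0x6a58a844
  op=0x6a58a844>>24=0x6a ⇒ andi (RI)
  [23:21] rd=2 = cx
  [20:0] imm=1615940 = #1615940
off 0x08: read 6e 40 00 00 as big → 0x6e400000
  op=0x6e400000>>24=0x6e ⇒ pop (R)
  [23:21] rd=2 = cx

andi #1615940, cx; pop cx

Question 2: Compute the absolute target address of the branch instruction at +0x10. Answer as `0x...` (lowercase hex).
[10] ef ff ff ec → 0xefffffec
  op=0xefffffec>>24=0xef ⇒ je (J)
  [23:0] imm=16777196 (s24→-20) = #-20
  target = base 0xdf30 + off 0x10 + 4 + imm -20 = 0xdf30

0xdf30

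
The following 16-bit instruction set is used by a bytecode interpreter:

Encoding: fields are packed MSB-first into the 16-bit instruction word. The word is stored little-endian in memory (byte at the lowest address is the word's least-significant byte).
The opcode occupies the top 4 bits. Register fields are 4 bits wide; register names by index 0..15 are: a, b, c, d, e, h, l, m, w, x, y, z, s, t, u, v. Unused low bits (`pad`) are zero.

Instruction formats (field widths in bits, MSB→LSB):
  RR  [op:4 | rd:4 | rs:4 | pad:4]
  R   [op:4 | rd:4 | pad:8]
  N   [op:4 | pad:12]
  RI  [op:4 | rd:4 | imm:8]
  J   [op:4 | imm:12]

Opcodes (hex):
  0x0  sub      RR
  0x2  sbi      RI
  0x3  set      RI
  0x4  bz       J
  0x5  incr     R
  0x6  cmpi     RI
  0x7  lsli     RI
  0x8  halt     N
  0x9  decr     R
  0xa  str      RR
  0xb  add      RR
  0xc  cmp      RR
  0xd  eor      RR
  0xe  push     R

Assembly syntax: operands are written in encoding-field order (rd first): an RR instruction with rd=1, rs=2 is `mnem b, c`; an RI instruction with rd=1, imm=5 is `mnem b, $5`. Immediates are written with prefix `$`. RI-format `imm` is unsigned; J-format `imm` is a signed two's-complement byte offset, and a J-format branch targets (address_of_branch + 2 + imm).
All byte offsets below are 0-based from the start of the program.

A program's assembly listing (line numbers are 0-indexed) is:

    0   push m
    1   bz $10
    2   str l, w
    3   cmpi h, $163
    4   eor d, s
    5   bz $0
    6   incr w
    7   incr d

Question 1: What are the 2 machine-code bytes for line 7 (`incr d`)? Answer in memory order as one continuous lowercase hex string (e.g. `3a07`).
0053

line 7 (incr): pack op=0x5:4|rd=3:4|pad=0:8 = 0x5300; little→ 00 53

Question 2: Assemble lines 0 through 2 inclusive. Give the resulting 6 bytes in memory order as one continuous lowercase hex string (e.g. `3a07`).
0. push fields op=0xe:4|rd=7:4|pad=0:8 → word e700h → 00 e7
1. bz fields op=0x4:4|imm=10:12 → word 400ah → 0a 40
2. str fields op=0xa:4|rd=6:4|rs=8:4|pad=0:4 → word a680h → 80 a6

00e70a4080a6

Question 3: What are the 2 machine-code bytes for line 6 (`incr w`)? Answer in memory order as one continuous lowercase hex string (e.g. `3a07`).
6. incr fields op=0x5:4|rd=8:4|pad=0:8 → word 5800h → 00 58

0058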